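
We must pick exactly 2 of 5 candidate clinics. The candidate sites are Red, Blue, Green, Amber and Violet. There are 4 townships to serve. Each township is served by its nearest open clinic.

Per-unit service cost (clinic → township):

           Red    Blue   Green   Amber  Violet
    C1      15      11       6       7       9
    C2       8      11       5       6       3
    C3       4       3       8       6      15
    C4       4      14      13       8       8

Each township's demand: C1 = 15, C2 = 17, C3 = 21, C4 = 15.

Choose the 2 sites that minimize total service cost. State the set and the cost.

With exactly 2 open, each township uses its cheapest among the chosen.
{Red, Green}: C1→Green 6·15=90, C2→Green 5·17=85, C3→Red 4·21=84, C4→Red 4·15=60. Service cost 319.
{Red, Violet}: service cost 330
{Red, Amber}: service cost 351
Among all 10 size-2 choices, {Red, Green} is lowest.

Choose Red and Green; total service cost 319.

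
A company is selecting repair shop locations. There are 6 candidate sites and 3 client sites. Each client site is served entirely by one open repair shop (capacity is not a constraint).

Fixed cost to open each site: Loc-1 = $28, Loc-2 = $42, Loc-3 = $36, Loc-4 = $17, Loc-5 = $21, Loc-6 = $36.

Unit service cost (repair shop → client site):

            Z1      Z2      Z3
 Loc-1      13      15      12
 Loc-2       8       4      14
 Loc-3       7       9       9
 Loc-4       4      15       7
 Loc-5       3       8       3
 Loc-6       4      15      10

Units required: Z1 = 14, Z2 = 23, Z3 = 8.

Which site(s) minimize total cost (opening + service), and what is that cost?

Open Loc-2 and Loc-5; minimum total cost 221.

For any fixed open set, each client site goes to its cheapest open site; total = fixed + service.
{Loc-2, Loc-5}: Z1→Loc-5 3·14=42, Z2→Loc-2 4·23=92, Z3→Loc-5 3·8=24. Service 158; fixed 63; total 221.
{Loc-2, Loc-4, Loc-5}: service 158 + fixed 80 = 238
{Loc-1, Loc-2, Loc-5}: Z1→Loc-5 3·14=42, Z2→Loc-2 4·23=92, Z3→Loc-5 3·8=24. Service 158; fixed 91; total 249.
{Loc-1, Loc-2, Loc-3, Loc-4, Loc-5, Loc-6}: service 158 + fixed 180 = 338
No other subset beats 221.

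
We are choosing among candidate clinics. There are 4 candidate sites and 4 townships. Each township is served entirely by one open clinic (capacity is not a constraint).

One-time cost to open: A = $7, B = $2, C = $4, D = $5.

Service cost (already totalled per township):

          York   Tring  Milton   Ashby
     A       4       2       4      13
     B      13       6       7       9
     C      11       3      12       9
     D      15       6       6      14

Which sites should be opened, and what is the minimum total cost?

For any fixed open set, each township goes to its cheapest open site; total = fixed + service.
{A, B}: York→A 4, Tring→A 2, Milton→A 4, Ashby→B 9. Service 19; fixed 9; total 28.
{A}: York→A 4, Tring→A 2, Milton→A 4, Ashby→A 13. Service 23; fixed 7; total 30.
{A, C}: service 19 + fixed 11 = 30
{A, B, C, D}: York→A 4, Tring→A 2, Milton→A 4, Ashby→B 9. Service 19; fixed 18; total 37.
No other subset beats 28.

Open A and B; minimum total cost 28.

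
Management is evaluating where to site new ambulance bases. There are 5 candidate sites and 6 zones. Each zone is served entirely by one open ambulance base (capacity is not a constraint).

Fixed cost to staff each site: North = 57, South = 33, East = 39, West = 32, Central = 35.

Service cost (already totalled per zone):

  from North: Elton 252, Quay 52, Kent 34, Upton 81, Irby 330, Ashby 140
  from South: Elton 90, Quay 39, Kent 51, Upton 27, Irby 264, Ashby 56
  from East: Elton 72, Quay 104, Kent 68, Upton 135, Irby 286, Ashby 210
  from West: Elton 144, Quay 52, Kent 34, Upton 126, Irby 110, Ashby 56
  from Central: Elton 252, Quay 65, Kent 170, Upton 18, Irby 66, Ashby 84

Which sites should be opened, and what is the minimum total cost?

For any fixed open set, each zone goes to its cheapest open site; total = fixed + service.
{South, Central}: Elton→South 90, Quay→South 39, Kent→South 51, Upton→Central 18, Irby→Central 66, Ashby→South 56. Service 320; fixed 68; total 388.
{South, West, Central}: service 303 + fixed 100 = 403
{East, West, Central}: Elton→East 72, Quay→West 52, Kent→West 34, Upton→Central 18, Irby→Central 66, Ashby→West 56. Service 298; fixed 106; total 404.
{North, South, East, West, Central}: Elton→East 72, Quay→South 39, Kent→North 34, Upton→Central 18, Irby→Central 66, Ashby→South 56. Service 285; fixed 196; total 481.
No other subset beats 388.

Open South and Central; minimum total cost 388.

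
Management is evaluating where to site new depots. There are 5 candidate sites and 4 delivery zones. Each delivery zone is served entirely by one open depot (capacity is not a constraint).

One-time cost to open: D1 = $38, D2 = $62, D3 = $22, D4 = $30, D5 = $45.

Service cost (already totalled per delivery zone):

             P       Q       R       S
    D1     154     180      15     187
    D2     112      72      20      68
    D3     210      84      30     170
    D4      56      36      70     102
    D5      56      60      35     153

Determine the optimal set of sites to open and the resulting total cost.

For any fixed open set, each delivery zone goes to its cheapest open site; total = fixed + service.
{D2, D4}: P→D4 56, Q→D4 36, R→D2 20, S→D2 68. Service 180; fixed 92; total 272.
{D3, D4}: service 224 + fixed 52 = 276
{D1, D4}: P→D4 56, Q→D4 36, R→D1 15, S→D4 102. Service 209; fixed 68; total 277.
{D1, D2, D3, D4, D5}: P→D4 56, Q→D4 36, R→D1 15, S→D2 68. Service 175; fixed 197; total 372.
No other subset beats 272.

Open D2 and D4; minimum total cost 272.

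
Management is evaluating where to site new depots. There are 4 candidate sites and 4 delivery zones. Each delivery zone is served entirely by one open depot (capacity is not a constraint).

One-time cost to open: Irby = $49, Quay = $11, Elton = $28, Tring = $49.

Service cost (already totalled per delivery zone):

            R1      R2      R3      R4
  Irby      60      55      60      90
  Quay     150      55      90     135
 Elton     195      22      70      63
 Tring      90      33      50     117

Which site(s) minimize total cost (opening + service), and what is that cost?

For any fixed open set, each delivery zone goes to its cheapest open site; total = fixed + service.
{Irby, Elton}: R1→Irby 60, R2→Elton 22, R3→Irby 60, R4→Elton 63. Service 205; fixed 77; total 282.
{Irby, Quay, Elton}: service 205 + fixed 88 = 293
{Elton, Tring}: service 225 + fixed 77 = 302
{Irby, Quay, Elton, Tring}: service 195 + fixed 137 = 332
No other subset beats 282.

Open Irby and Elton; minimum total cost 282.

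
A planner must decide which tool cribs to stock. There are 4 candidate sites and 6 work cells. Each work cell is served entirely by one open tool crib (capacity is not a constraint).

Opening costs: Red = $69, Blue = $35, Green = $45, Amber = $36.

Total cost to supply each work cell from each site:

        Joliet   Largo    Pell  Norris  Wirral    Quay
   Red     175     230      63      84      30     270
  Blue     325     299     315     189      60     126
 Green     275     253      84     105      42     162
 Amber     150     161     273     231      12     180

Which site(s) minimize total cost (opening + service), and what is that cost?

Open Red, Blue and Amber; minimum total cost 736.

For any fixed open set, each work cell goes to its cheapest open site; total = fixed + service.
{Red, Blue, Amber}: Joliet→Amber 150, Largo→Amber 161, Pell→Red 63, Norris→Red 84, Wirral→Amber 12, Quay→Blue 126. Service 596; fixed 140; total 736.
{Blue, Green, Amber}: service 638 + fixed 116 = 754
{Red, Amber}: service 650 + fixed 105 = 755
{Red, Blue, Green, Amber}: Joliet→Amber 150, Largo→Amber 161, Pell→Red 63, Norris→Red 84, Wirral→Amber 12, Quay→Blue 126. Service 596; fixed 185; total 781.
(All 15 nonempty subsets were checked; Red, Blue and Amber is lowest.)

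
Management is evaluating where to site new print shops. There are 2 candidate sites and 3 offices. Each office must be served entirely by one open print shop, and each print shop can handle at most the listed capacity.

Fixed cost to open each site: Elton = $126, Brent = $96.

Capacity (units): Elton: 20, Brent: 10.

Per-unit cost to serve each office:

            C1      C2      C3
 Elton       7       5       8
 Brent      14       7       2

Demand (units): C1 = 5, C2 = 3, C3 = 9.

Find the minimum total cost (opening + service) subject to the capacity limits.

Minimum total cost: 248

Open {Elton}: C1→Elton 7·5=35, C2→Elton 5·3=15, C3→Elton 8·9=72.
Loads: Elton carries 17/20. Service 122; fixed 126; total 248.
Next best feasible plan costs 290.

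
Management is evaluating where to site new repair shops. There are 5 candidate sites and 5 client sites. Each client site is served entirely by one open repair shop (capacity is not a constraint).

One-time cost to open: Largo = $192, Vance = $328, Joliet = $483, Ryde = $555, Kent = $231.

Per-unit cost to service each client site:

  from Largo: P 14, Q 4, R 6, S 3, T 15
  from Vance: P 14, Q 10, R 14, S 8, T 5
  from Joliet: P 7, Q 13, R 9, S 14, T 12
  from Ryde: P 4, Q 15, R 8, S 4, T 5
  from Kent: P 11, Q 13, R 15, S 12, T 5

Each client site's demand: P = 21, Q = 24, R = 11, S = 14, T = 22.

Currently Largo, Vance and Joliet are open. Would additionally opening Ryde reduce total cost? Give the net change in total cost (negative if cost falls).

No — net change +492 (cost rises by 492).

Current service cost with {Largo, Vance, Joliet}: 461.
Adding Ryde: each client site re-picks its cheapest; new service cost 398, saving 63.
Extra fixed cost: 555. Net change = 555 − 63 = 492.
(Totals: 1464 → 1956.)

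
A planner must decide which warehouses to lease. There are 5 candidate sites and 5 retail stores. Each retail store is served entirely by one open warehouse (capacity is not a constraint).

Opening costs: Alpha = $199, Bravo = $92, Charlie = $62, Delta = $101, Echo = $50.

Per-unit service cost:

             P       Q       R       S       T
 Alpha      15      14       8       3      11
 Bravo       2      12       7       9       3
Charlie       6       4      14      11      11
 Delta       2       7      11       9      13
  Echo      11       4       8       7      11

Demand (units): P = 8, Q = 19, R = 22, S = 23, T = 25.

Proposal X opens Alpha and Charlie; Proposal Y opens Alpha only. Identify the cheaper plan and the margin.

Proposal X: {Alpha, Charlie}: P→Charlie 6·8=48, Q→Charlie 4·19=76, R→Alpha 8·22=176, S→Alpha 3·23=69, T→Alpha 11·25=275. Service 644; fixed 261; total 905.
Proposal Y: {Alpha}: P→Alpha 15·8=120, Q→Alpha 14·19=266, R→Alpha 8·22=176, S→Alpha 3·23=69, T→Alpha 11·25=275. Service 906; fixed 199; total 1105.
Difference: |905 − 1105| = 200.

Proposal X is cheaper by 200.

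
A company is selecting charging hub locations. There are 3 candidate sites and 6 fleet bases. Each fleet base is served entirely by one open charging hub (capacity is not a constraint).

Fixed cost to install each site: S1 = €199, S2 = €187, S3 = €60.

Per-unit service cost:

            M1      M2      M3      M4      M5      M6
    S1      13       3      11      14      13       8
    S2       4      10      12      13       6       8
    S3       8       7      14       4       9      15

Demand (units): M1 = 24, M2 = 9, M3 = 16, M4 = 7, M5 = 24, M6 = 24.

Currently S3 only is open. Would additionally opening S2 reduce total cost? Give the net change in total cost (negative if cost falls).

Yes — net change −181 (cost falls by 181).

Current service cost with {S3}: 1083.
Adding S2: each fleet base re-picks its cheapest; new service cost 715, saving 368.
Extra fixed cost: 187. Net change = 187 − 368 = -181.
(Totals: 1143 → 962.)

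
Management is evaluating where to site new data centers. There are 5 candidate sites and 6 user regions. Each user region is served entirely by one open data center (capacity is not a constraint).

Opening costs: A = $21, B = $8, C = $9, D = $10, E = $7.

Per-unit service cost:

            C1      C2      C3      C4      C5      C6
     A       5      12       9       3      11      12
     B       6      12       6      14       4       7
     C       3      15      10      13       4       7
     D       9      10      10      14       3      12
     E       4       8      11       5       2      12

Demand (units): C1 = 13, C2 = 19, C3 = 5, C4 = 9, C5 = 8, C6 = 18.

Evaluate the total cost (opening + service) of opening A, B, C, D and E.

Each user region is assigned to its cheapest site among the open ones.
{A, B, C, D, E}: C1→C 3·13=39, C2→E 8·19=152, C3→B 6·5=30, C4→A 3·9=27, C5→E 2·8=16, C6→B 7·18=126. Service 390; fixed 55; total 445.

Total cost: 445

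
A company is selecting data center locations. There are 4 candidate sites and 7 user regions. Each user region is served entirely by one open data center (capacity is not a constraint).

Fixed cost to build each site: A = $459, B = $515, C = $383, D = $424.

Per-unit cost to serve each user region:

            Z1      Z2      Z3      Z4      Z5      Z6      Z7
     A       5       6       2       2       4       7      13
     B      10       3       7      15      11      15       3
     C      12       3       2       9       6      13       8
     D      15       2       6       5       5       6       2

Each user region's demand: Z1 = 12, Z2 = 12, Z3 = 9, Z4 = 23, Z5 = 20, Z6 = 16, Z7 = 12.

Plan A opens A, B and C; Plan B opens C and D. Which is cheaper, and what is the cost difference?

Plan A: {A, B, C}: Z1→A 5·12=60, Z2→B 3·12=36, Z3→A 2·9=18, Z4→A 2·23=46, Z5→A 4·20=80, Z6→A 7·16=112, Z7→B 3·12=36. Service 388; fixed 1357; total 1745.
Plan B: {C, D}: Z1→C 12·12=144, Z2→D 2·12=24, Z3→C 2·9=18, Z4→D 5·23=115, Z5→D 5·20=100, Z6→D 6·16=96, Z7→D 2·12=24. Service 521; fixed 807; total 1328.
Difference: |1745 − 1328| = 417.

Plan B is cheaper by 417.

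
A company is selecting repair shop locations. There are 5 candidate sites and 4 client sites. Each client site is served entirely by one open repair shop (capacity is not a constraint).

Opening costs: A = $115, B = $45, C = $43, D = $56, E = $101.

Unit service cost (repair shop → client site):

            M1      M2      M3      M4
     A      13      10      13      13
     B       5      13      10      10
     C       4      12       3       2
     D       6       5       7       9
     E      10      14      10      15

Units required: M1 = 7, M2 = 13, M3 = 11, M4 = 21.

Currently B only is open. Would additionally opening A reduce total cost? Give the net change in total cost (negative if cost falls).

No — net change +76 (cost rises by 76).

Current service cost with {B}: 524.
Adding A: each client site re-picks its cheapest; new service cost 485, saving 39.
Extra fixed cost: 115. Net change = 115 − 39 = 76.
(Totals: 569 → 645.)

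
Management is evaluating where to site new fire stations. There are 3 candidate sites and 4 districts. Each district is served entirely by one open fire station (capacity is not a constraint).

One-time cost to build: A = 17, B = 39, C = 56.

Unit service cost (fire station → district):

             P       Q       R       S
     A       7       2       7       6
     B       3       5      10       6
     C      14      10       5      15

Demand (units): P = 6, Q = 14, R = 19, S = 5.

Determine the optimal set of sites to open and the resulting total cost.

For any fixed open set, each district goes to its cheapest open site; total = fixed + service.
{A}: P→A 7·6=42, Q→A 2·14=28, R→A 7·19=133, S→A 6·5=30. Service 233; fixed 17; total 250.
{A, B}: service 209 + fixed 56 = 265
{A, C}: P→A 7·6=42, Q→A 2·14=28, R→C 5·19=95, S→A 6·5=30. Service 195; fixed 73; total 268.
{A, B, C}: service 171 + fixed 112 = 283
No other subset beats 250.

Open A only; minimum total cost 250.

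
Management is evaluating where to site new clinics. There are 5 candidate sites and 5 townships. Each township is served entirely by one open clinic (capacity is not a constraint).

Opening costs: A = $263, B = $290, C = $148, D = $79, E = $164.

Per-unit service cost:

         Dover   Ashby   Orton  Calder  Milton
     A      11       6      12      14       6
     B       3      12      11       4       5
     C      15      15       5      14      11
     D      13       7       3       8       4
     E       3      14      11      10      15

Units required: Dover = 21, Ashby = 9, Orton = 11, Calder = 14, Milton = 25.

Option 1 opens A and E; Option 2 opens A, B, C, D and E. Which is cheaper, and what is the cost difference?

Option 1: {A, E}: Dover→E 3·21=63, Ashby→A 6·9=54, Orton→E 11·11=121, Calder→E 10·14=140, Milton→A 6·25=150. Service 528; fixed 427; total 955.
Option 2: {A, B, C, D, E}: Dover→B 3·21=63, Ashby→A 6·9=54, Orton→D 3·11=33, Calder→B 4·14=56, Milton→D 4·25=100. Service 306; fixed 944; total 1250.
Difference: |955 − 1250| = 295.

Option 1 is cheaper by 295.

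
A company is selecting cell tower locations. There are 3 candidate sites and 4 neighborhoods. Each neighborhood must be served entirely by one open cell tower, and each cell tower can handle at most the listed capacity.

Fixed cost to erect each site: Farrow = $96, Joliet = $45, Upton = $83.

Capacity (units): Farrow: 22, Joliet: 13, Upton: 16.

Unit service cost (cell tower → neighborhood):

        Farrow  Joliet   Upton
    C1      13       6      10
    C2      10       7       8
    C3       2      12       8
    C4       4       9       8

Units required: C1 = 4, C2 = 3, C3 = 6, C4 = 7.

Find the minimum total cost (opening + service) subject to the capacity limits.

Minimum total cost: 218

Open {Farrow}: C1→Farrow 13·4=52, C2→Farrow 10·3=30, C3→Farrow 2·6=12, C4→Farrow 4·7=28.
Loads: Farrow carries 20/22. Service 122; fixed 96; total 218.
Next best feasible plan costs 226.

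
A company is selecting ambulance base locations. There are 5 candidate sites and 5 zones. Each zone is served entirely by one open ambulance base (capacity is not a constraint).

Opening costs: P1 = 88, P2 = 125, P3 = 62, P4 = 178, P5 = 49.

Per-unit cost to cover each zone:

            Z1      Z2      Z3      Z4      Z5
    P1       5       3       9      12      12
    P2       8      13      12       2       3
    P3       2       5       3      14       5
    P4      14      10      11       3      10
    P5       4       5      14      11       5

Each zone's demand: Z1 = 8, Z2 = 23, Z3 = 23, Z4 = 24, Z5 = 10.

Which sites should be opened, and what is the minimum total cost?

Open P2 and P3; minimum total cost 465.

For any fixed open set, each zone goes to its cheapest open site; total = fixed + service.
{P2, P3}: Z1→P3 2·8=16, Z2→P3 5·23=115, Z3→P3 3·23=69, Z4→P2 2·24=48, Z5→P2 3·10=30. Service 278; fixed 187; total 465.
{P1, P2, P3}: service 232 + fixed 275 = 507
{P2, P3, P5}: Z1→P3 2·8=16, Z2→P3 5·23=115, Z3→P3 3·23=69, Z4→P2 2·24=48, Z5→P2 3·10=30. Service 278; fixed 236; total 514.
{P1, P2, P3, P4, P5}: Z1→P3 2·8=16, Z2→P1 3·23=69, Z3→P3 3·23=69, Z4→P2 2·24=48, Z5→P2 3·10=30. Service 232; fixed 502; total 734.
No other subset beats 465.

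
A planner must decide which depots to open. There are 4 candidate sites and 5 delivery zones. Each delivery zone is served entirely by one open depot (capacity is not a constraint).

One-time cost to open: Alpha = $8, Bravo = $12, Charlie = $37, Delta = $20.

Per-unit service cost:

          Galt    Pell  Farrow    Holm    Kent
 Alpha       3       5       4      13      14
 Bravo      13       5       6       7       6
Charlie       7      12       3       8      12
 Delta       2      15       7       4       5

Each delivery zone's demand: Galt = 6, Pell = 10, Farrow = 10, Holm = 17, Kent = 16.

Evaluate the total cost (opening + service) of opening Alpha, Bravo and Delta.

Total cost: 290

Each delivery zone is assigned to its cheapest site among the open ones.
{Alpha, Bravo, Delta}: Galt→Delta 2·6=12, Pell→Alpha 5·10=50, Farrow→Alpha 4·10=40, Holm→Delta 4·17=68, Kent→Delta 5·16=80. Service 250; fixed 40; total 290.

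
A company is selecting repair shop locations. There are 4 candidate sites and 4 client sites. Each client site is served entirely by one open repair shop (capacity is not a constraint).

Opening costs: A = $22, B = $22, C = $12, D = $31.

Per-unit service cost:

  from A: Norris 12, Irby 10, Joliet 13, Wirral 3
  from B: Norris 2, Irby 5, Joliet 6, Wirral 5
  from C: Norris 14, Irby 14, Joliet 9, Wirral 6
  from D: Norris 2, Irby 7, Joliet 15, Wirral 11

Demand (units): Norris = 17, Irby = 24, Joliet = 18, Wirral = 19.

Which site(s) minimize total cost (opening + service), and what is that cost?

For any fixed open set, each client site goes to its cheapest open site; total = fixed + service.
{A, B}: Norris→B 2·17=34, Irby→B 5·24=120, Joliet→B 6·18=108, Wirral→A 3·19=57. Service 319; fixed 44; total 363.
{A, B, C}: Norris→B 2·17=34, Irby→B 5·24=120, Joliet→B 6·18=108, Wirral→A 3·19=57. Service 319; fixed 56; total 375.
{B}: service 357 + fixed 22 = 379
{A, B, C, D}: Norris→B 2·17=34, Irby→B 5·24=120, Joliet→B 6·18=108, Wirral→A 3·19=57. Service 319; fixed 87; total 406.
(All 15 nonempty subsets were checked; A and B is lowest.)

Open A and B; minimum total cost 363.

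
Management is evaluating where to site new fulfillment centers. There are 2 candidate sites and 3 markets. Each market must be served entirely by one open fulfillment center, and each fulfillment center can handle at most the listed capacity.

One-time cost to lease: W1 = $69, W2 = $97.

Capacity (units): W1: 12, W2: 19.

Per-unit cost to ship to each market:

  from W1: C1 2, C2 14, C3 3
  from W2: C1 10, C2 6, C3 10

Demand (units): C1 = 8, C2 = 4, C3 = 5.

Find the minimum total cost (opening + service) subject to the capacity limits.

Open {W2}: C1→W2 10·8=80, C2→W2 6·4=24, C3→W2 10·5=50.
Loads: W2 carries 17/19. Service 154; fixed 97; total 251.
Next best feasible plan costs 256.

Minimum total cost: 251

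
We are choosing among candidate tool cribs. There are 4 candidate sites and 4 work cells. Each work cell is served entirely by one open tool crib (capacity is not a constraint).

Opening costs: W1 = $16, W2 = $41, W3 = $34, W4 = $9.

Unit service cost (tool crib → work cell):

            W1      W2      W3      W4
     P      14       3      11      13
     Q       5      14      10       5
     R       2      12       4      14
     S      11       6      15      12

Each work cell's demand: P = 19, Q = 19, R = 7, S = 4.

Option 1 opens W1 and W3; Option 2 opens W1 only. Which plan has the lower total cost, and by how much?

Option 1 is cheaper by 23.

Option 1: {W1, W3}: P→W3 11·19=209, Q→W1 5·19=95, R→W1 2·7=14, S→W1 11·4=44. Service 362; fixed 50; total 412.
Option 2: {W1}: P→W1 14·19=266, Q→W1 5·19=95, R→W1 2·7=14, S→W1 11·4=44. Service 419; fixed 16; total 435.
Difference: |412 − 435| = 23.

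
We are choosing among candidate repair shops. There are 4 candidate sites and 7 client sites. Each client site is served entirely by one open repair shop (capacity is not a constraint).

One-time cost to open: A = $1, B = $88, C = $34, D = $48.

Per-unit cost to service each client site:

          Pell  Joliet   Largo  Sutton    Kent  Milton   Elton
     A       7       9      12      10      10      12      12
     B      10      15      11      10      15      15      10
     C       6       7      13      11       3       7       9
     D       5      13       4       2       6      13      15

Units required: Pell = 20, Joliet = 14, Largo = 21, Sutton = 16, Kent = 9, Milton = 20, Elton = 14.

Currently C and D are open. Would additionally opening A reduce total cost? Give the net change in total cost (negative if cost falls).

No — net change +1 (cost rises by 1).

Current service cost with {C, D}: 607.
Adding A: each client site re-picks its cheapest; new service cost 607, saving 0.
Extra fixed cost: 1. Net change = 1 − 0 = 1.
(Totals: 689 → 690.)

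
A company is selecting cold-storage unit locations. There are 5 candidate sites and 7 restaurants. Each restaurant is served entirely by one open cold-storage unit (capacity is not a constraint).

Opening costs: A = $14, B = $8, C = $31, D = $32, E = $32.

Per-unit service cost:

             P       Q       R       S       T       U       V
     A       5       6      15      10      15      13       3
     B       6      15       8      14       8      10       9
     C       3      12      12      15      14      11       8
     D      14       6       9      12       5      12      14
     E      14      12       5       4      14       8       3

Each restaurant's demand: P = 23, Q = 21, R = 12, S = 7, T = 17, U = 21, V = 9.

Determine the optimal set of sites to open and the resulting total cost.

Open C, D and E; minimum total cost 658.

For any fixed open set, each restaurant goes to its cheapest open site; total = fixed + service.
{C, D, E}: P→C 3·23=69, Q→D 6·21=126, R→E 5·12=60, S→E 4·7=28, T→D 5·17=85, U→E 8·21=168, V→E 3·9=27. Service 563; fixed 95; total 658.
{B, C, D, E}: service 563 + fixed 103 = 666
{A, C, D, E}: service 563 + fixed 109 = 672
{A, B, C, D, E}: service 563 + fixed 117 = 680
No other subset beats 658.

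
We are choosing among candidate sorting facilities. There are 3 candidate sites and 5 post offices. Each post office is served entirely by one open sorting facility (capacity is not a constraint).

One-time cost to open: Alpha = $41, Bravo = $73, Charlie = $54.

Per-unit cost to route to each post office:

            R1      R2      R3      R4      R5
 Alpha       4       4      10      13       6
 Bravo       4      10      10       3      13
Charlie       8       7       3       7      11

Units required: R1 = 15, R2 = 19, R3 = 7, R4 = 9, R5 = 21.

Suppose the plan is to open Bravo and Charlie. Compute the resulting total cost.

Each post office is assigned to its cheapest site among the open ones.
{Bravo, Charlie}: R1→Bravo 4·15=60, R2→Charlie 7·19=133, R3→Charlie 3·7=21, R4→Bravo 3·9=27, R5→Charlie 11·21=231. Service 472; fixed 127; total 599.

Total cost: 599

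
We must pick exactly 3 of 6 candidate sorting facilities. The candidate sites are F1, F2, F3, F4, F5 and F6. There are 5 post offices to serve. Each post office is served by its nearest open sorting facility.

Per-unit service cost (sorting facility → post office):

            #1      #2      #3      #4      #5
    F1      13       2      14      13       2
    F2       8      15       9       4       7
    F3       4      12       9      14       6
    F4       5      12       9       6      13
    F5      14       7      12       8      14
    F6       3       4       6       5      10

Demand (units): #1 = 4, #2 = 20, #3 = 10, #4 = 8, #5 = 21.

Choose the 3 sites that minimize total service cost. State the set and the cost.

With exactly 3 open, each post office uses its cheapest among the chosen.
{F1, F2, F6}: #1→F6 3·4=12, #2→F1 2·20=40, #3→F6 6·10=60, #4→F2 4·8=32, #5→F1 2·21=42. Service cost 186.
{F1, F3, F6}: service cost 194
{F1, F4, F6}: service cost 194
Among all 20 size-3 choices, {F1, F2, F6} is lowest.

Choose F1, F2 and F6; total service cost 186.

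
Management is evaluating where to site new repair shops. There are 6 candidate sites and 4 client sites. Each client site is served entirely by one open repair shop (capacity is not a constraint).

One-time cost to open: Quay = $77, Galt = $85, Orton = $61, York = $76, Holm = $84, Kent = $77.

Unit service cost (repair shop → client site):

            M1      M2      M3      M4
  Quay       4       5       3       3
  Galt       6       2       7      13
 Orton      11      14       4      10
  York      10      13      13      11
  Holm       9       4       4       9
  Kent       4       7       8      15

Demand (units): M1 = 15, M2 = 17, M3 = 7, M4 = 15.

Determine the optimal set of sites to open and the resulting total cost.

Open Quay only; minimum total cost 288.

For any fixed open set, each client site goes to its cheapest open site; total = fixed + service.
{Quay}: M1→Quay 4·15=60, M2→Quay 5·17=85, M3→Quay 3·7=21, M4→Quay 3·15=45. Service 211; fixed 77; total 288.
{Quay, Galt}: M1→Quay 4·15=60, M2→Galt 2·17=34, M3→Quay 3·7=21, M4→Quay 3·15=45. Service 160; fixed 162; total 322.
{Quay, Orton}: M1→Quay 4·15=60, M2→Quay 5·17=85, M3→Quay 3·7=21, M4→Quay 3·15=45. Service 211; fixed 138; total 349.
{Quay, Galt, Orton, York, Holm, Kent}: service 160 + fixed 460 = 620
No other subset beats 288.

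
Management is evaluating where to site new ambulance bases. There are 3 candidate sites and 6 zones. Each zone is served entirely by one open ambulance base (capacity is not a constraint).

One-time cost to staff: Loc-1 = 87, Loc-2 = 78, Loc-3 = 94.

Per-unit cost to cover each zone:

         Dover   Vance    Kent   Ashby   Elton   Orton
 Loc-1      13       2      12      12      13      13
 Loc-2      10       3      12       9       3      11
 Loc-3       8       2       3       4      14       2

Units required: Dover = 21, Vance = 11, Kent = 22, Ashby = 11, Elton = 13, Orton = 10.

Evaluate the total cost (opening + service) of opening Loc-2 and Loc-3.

Each zone is assigned to its cheapest site among the open ones.
{Loc-2, Loc-3}: Dover→Loc-3 8·21=168, Vance→Loc-3 2·11=22, Kent→Loc-3 3·22=66, Ashby→Loc-3 4·11=44, Elton→Loc-2 3·13=39, Orton→Loc-3 2·10=20. Service 359; fixed 172; total 531.

Total cost: 531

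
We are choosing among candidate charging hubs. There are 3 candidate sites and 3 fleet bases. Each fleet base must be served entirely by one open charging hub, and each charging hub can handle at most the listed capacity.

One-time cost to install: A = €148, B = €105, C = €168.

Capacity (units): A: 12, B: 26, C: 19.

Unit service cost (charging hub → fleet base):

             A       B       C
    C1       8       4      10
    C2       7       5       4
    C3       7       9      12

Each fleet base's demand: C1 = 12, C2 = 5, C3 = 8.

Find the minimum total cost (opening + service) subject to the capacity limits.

Open {B}: C1→B 4·12=48, C2→B 5·5=25, C3→B 9·8=72.
Loads: B carries 25/26. Service 145; fixed 105; total 250.
Next best feasible plan costs 382.

Minimum total cost: 250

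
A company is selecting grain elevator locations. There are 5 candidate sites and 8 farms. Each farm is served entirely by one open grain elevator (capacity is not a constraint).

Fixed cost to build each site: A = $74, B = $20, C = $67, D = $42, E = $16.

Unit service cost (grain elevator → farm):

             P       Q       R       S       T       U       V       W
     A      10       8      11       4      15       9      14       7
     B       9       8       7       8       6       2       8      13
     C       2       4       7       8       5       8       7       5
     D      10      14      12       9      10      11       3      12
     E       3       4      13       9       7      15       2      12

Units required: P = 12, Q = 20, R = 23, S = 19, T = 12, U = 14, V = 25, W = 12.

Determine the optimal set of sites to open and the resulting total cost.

Open A, B and E; minimum total cost 697.

For any fixed open set, each farm goes to its cheapest open site; total = fixed + service.
{A, B, E}: P→E 3·12=36, Q→E 4·20=80, R→B 7·23=161, S→A 4·19=76, T→B 6·12=72, U→B 2·14=28, V→E 2·25=50, W→A 7·12=84. Service 587; fixed 110; total 697.
{A, B, C, E}: service 539 + fixed 177 = 716
{B, C, E}: service 615 + fixed 103 = 718
{A, B, C, D, E}: service 539 + fixed 219 = 758
No other subset beats 697.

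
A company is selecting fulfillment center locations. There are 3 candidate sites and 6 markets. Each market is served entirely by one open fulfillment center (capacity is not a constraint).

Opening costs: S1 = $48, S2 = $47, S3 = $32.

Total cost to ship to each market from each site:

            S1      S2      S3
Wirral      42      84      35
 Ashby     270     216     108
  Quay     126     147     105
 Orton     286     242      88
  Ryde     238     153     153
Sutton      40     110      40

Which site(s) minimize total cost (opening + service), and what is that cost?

For any fixed open set, each market goes to its cheapest open site; total = fixed + service.
{S3}: Wirral→S3 35, Ashby→S3 108, Quay→S3 105, Orton→S3 88, Ryde→S3 153, Sutton→S3 40. Service 529; fixed 32; total 561.
{S2, S3}: service 529 + fixed 79 = 608
{S1, S3}: service 529 + fixed 80 = 609
{S1, S2, S3}: Wirral→S3 35, Ashby→S3 108, Quay→S3 105, Orton→S3 88, Ryde→S2 153, Sutton→S1 40. Service 529; fixed 127; total 656.
No other subset beats 561.

Open S3 only; minimum total cost 561.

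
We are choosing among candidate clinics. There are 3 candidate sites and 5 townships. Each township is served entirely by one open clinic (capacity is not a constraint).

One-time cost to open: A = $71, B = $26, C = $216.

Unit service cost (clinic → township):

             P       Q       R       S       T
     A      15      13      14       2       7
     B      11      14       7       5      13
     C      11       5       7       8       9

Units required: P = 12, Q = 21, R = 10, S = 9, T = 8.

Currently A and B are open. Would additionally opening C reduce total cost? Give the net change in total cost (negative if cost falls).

Current service cost with {A, B}: 549.
Adding C: each township re-picks its cheapest; new service cost 381, saving 168.
Extra fixed cost: 216. Net change = 216 − 168 = 48.
(Totals: 646 → 694.)

No — net change +48 (cost rises by 48).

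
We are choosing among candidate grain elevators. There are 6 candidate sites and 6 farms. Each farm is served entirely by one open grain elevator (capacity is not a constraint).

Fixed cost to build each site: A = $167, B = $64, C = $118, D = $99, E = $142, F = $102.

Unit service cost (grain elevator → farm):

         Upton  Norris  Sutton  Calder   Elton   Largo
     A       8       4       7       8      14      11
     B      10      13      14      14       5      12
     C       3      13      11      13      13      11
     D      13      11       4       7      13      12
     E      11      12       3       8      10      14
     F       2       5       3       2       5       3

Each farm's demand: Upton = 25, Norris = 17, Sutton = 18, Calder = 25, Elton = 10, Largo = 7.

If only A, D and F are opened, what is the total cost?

Total cost: 661

Each farm is assigned to its cheapest site among the open ones.
{A, D, F}: Upton→F 2·25=50, Norris→A 4·17=68, Sutton→F 3·18=54, Calder→F 2·25=50, Elton→F 5·10=50, Largo→F 3·7=21. Service 293; fixed 368; total 661.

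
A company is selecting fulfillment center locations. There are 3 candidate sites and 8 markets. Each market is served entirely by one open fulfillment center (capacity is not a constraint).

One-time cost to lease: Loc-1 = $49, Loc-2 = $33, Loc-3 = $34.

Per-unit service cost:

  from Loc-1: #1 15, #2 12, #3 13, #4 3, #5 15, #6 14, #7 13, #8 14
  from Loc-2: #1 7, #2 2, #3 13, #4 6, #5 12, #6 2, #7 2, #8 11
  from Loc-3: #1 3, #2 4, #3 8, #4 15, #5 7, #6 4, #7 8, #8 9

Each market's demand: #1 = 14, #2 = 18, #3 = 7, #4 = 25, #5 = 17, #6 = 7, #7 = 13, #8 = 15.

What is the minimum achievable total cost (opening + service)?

For any fixed open set, each market goes to its cheapest open site; total = fixed + service.
{Loc-1, Loc-2, Loc-3}: #1→Loc-3 3·14=42, #2→Loc-2 2·18=36, #3→Loc-3 8·7=56, #4→Loc-1 3·25=75, #5→Loc-3 7·17=119, #6→Loc-2 2·7=14, #7→Loc-2 2·13=26, #8→Loc-3 9·15=135. Service 503; fixed 116; total 619.
{Loc-2, Loc-3}: #1→Loc-3 3·14=42, #2→Loc-2 2·18=36, #3→Loc-3 8·7=56, #4→Loc-2 6·25=150, #5→Loc-3 7·17=119, #6→Loc-2 2·7=14, #7→Loc-2 2·13=26, #8→Loc-3 9·15=135. Service 578; fixed 67; total 645.
{Loc-1, Loc-3}: service 631 + fixed 83 = 714
{Loc-2}: #1→Loc-2 7·14=98, #2→Loc-2 2·18=36, #3→Loc-2 13·7=91, #4→Loc-2 6·25=150, #5→Loc-2 12·17=204, #6→Loc-2 2·7=14, #7→Loc-2 2·13=26, #8→Loc-2 11·15=165. Service 784; fixed 33; total 817.
(All 7 nonempty subsets were checked; Loc-1, Loc-2 and Loc-3 is lowest.)

Minimum total cost: 619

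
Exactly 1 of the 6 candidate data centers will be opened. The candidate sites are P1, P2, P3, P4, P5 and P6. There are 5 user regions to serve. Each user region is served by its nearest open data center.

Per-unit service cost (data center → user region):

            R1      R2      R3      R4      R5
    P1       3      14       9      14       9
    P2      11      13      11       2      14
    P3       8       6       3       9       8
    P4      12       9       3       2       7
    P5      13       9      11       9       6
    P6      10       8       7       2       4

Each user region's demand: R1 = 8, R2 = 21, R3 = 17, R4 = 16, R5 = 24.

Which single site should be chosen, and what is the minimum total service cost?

Choose P6 only; total service cost 495.

With exactly 1 open, each user region uses its cheapest among the chosen.
{P6}: R1→P6 10·8=80, R2→P6 8·21=168, R3→P6 7·17=119, R4→P6 2·16=32, R5→P6 4·24=96. Service cost 495.
{P4}: service cost 536
{P3}: service cost 577
Among all 6 size-1 choices, {P6} is lowest.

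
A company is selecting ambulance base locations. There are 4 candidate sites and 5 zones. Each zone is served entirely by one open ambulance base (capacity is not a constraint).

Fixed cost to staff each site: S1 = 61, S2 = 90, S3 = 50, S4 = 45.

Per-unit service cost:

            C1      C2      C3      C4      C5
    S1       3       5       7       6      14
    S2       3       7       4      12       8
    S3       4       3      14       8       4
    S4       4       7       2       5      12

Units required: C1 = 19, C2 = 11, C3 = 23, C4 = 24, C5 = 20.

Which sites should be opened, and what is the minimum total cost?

For any fixed open set, each zone goes to its cheapest open site; total = fixed + service.
{S3, S4}: C1→S3 4·19=76, C2→S3 3·11=33, C3→S4 2·23=46, C4→S4 5·24=120, C5→S3 4·20=80. Service 355; fixed 95; total 450.
{S1, S3, S4}: C1→S1 3·19=57, C2→S3 3·11=33, C3→S4 2·23=46, C4→S4 5·24=120, C5→S3 4·20=80. Service 336; fixed 156; total 492.
{S2, S3, S4}: service 336 + fixed 185 = 521
{S1, S2, S3, S4}: service 336 + fixed 246 = 582
No other subset beats 450.

Open S3 and S4; minimum total cost 450.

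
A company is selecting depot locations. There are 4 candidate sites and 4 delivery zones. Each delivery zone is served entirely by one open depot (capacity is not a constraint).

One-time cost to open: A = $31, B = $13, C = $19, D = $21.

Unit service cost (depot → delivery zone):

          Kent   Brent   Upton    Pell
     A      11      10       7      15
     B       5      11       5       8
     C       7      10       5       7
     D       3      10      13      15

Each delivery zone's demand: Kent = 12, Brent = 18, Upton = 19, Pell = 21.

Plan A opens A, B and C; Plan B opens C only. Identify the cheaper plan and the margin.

Plan B is cheaper by 20.

Plan A: {A, B, C}: Kent→B 5·12=60, Brent→A 10·18=180, Upton→B 5·19=95, Pell→C 7·21=147. Service 482; fixed 63; total 545.
Plan B: {C}: Kent→C 7·12=84, Brent→C 10·18=180, Upton→C 5·19=95, Pell→C 7·21=147. Service 506; fixed 19; total 525.
Difference: |545 − 525| = 20.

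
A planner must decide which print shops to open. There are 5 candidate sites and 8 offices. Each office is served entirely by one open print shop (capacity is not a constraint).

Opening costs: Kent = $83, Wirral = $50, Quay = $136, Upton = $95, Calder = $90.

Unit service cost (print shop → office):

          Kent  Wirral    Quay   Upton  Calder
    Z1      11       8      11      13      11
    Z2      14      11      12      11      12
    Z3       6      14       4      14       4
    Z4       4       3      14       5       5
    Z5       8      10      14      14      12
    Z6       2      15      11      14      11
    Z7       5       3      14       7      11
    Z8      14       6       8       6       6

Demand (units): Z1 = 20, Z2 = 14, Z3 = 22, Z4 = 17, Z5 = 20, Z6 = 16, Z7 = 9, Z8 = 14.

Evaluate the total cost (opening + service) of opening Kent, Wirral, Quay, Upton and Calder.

Each office is assigned to its cheapest site among the open ones.
{Kent, Wirral, Quay, Upton, Calder}: Z1→Wirral 8·20=160, Z2→Wirral 11·14=154, Z3→Quay 4·22=88, Z4→Wirral 3·17=51, Z5→Kent 8·20=160, Z6→Kent 2·16=32, Z7→Wirral 3·9=27, Z8→Wirral 6·14=84. Service 756; fixed 454; total 1210.

Total cost: 1210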